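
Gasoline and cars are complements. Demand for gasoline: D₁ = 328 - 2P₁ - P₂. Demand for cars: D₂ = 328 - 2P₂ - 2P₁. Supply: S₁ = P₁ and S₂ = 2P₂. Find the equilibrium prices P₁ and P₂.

P₁ = 98.4, P₂ = 32.8

Market 1: 328 - 2P₁ - P₂ = P₁ → 3P₁ + P₂ = 328.
Market 2: 4P₂ + 2P₁ = 328.
Eliminating P₂: 4×(1) − 1×(2) gives 10P₁ = 984, so P₁ = 98.4.
Back-substitute into (2): P₂ = (328 − 2×98.4) / 4 = 32.8.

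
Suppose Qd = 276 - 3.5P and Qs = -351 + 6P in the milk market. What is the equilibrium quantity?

Q* = 45

Set Qd = Qs: 276 - 3.5P = -351 + 6P.
627 = 9.5P, so P* = 66.
Q* = 276 − 3.5(66) = 45.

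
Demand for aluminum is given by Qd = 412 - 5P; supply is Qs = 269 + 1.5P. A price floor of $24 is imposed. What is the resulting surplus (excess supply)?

Surplus = 13

Equilibrium price would be P* = 22, so the floor at 24 binds.
At P = 24: Qd = 292, Qs = 305.
Surplus = 305 − 292 = 13.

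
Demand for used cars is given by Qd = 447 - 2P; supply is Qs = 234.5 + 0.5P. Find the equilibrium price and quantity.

Set Qd = Qs: 447 - 2P = 234.5 + 0.5P.
212.5 = 2.5P, so P* = 85.
Q* = 447 − 2(85) = 277.

P* = 85, Q* = 277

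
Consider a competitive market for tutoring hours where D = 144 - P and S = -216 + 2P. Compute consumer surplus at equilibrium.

Consumer surplus = 288

Equilibrium: 144 - P = -216 + 2P gives P* = 120, Q* = 24.
Demand choke price (D = 0): P = 144.
CS = ½(144 − 120)(24) = 288.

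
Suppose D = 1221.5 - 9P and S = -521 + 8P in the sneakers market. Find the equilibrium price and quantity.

P* = 102.5, Q* = 299

Set D = S: 1221.5 - 9P = -521 + 8P.
1742.5 = 17P, so P* = 102.5.
Q* = 1221.5 − 9(102.5) = 299.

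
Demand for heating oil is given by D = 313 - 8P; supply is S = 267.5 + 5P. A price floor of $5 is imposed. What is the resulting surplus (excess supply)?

Equilibrium price would be P* = 3.5, so the floor at 5 binds.
At P = 5: D = 273, S = 292.5.
Surplus = 292.5 − 273 = 19.5.

Surplus = 19.5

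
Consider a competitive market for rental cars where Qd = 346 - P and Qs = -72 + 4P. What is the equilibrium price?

Set Qd = Qs: 346 - P = -72 + 4P.
418 = 5P, so P* = 83.6.
Q* = 346 − 1(83.6) = 262.4.

P* = 83.6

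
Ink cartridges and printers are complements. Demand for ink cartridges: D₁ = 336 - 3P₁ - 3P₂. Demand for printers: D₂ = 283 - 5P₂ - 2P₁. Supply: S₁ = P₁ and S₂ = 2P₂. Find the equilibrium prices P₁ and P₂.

P₁ = 1503/22, P₂ = 230/11

Market 1: 336 - 3P₁ - 3P₂ = P₁ → 4P₁ + 3P₂ = 336.
Market 2: 7P₂ + 2P₁ = 283.
Eliminating P₂: 7×(1) − 3×(2) gives 22P₁ = 1503, so P₁ = 1503/22.
Back-substitute into (2): P₂ = (283 − 2×1503/22) / 7 = 230/11.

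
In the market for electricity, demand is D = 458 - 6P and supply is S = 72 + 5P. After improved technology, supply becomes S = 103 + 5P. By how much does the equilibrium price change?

Original equilibrium: P* = 386/11, Q* = 2722/11.
New equilibrium: 458 - 6P = 103 + 5P, so 355 = 11P and P' = 355/11; Q' = 458 − 6(355/11) = 2908/11.
Change in price: 355/11 − 386/11 = -31/11.

ΔP = -31/11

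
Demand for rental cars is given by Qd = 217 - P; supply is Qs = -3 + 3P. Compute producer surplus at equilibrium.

Equilibrium: 217 - P = -3 + 3P gives P* = 55, Q* = 162.
Supply starts at P = 1 (where Qs = 0).
PS = ½(55 − 1)(162) = 4374.

Producer surplus = 4374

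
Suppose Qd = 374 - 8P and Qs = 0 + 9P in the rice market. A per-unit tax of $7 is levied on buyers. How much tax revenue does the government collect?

Tax revenue = 20034/17

Pre-tax equilibrium: P* = 22, Q* = 198.
Tax on buyers shifts demand to Qd = 374 − 8(P + 7) = 318 - 8P.
318 - 8P = 0 + 9P gives seller price Ps = 318/17; buyers pay Pb = 318/17 + 7 = 437/17.
New quantity: Q = 374 − 8(437/17) = 2862/17.
Revenue = 7 × 2862/17 = 20034/17.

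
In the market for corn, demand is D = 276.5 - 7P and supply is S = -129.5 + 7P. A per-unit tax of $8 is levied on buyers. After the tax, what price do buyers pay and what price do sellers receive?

Pre-tax equilibrium: P* = 29, Q* = 73.5.
Tax on buyers shifts demand to D = 276.5 − 7(P + 8) = 220.5 - 7P.
220.5 - 7P = -129.5 + 7P gives seller price Ps = 25; buyers pay Pb = 25 + 8 = 33.
New quantity: Q = 276.5 − 7(33) = 45.5.

Buyers pay $33, sellers receive $25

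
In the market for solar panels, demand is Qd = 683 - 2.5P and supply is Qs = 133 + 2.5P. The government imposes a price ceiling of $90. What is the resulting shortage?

Equilibrium price would be P* = 110, so the ceiling at 90 binds.
At P = 90: Qd = 683 − 2.5(90) = 458, Qs = 133 + 2.5(90) = 358.
Shortage = 458 − 358 = 100.

Shortage = 100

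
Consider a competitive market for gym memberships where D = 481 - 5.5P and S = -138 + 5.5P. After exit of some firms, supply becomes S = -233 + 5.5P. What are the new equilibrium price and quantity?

P' = 714/11, Q' = 124

Original equilibrium: P* = 619/11, Q* = 171.5.
New equilibrium: 481 - 5.5P = -233 + 5.5P, so 714 = 11P and P' = 714/11; Q' = 481 − 5.5(714/11) = 124.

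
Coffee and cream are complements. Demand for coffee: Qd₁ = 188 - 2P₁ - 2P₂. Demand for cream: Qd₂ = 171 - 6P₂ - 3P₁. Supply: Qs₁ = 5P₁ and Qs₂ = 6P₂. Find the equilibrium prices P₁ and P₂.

P₁ = 319/13, P₂ = 211/26

Market 1: 188 - 2P₁ - 2P₂ = 5P₁ → 7P₁ + 2P₂ = 188.
Market 2: 12P₂ + 3P₁ = 171.
Eliminating P₂: 12×(1) − 2×(2) gives 78P₁ = 1914, so P₁ = 319/13.
Back-substitute into (2): P₂ = (171 − 3×319/13) / 12 = 211/26.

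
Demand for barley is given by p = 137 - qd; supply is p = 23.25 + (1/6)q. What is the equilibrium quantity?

Set the two price expressions equal: 137 - q = 23.25 + (1/6)q.
113.75 = (7/6)q, so q* = 97.5.
p* = 137 − (1)(97.5) = 39.5.

q* = 97.5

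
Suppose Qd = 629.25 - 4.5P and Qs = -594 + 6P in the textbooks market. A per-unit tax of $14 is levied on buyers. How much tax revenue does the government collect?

Tax revenue = 966

Pre-tax equilibrium: P* = 116.5, Q* = 105.
Tax on buyers shifts demand to Qd = 629.25 − 4.5(P + 14) = 566.25 - 4.5P.
566.25 - 4.5P = -594 + 6P gives seller price Ps = 110.5; buyers pay Pb = 110.5 + 14 = 124.5.
New quantity: Q = 629.25 − 4.5(124.5) = 69.
Revenue = 14 × 69 = 966.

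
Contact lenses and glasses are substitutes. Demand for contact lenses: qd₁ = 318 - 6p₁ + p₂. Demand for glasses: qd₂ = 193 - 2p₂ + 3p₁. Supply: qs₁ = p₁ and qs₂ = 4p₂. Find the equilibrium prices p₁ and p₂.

p₁ = 2101/39, p₂ = 2305/39

Market 1: 318 - 6p₁ + p₂ = p₁ → 7p₁ - p₂ = 318.
Market 2: 6p₂ - 3p₁ = 193.
Eliminating p₂: 6×(1) + 1×(2) gives 39p₁ = 2101, so p₁ = 2101/39.
Back-substitute into (2): p₂ = (193 + 3×2101/39) / 6 = 2305/39.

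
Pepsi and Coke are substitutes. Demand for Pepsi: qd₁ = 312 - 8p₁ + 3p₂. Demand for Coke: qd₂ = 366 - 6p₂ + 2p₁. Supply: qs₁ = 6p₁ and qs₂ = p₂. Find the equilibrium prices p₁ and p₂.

p₁ = 1641/46, p₂ = 1437/23

Market 1: 312 - 8p₁ + 3p₂ = 6p₁ → 14p₁ - 3p₂ = 312.
Market 2: 7p₂ - 2p₁ = 366.
Eliminating p₂: 7×(1) + 3×(2) gives 92p₁ = 3282, so p₁ = 1641/46.
Back-substitute into (2): p₂ = (366 + 2×1641/46) / 7 = 1437/23.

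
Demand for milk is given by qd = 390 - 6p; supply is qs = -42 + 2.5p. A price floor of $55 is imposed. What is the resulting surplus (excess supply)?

Surplus = 35.5

Equilibrium price would be p* = 864/17, so the floor at 55 binds.
At p = 55: qd = 60, qs = 95.5.
Surplus = 95.5 − 60 = 35.5.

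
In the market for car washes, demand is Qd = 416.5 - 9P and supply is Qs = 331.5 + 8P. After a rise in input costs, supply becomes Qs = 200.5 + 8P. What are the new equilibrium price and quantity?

P' = 216/17, Q' = 10273/34

Original equilibrium: P* = 5, Q* = 371.5.
New equilibrium: 416.5 - 9P = 200.5 + 8P, so 216 = 17P and P' = 216/17; Q' = 416.5 − 9(216/17) = 10273/34.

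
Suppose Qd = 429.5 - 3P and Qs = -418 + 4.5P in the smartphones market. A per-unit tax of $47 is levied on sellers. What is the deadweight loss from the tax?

Deadweight loss = 1988.1

Pre-tax equilibrium: P* = 113, Q* = 90.5.
Tax on sellers shifts supply to Qs = -418 + 4.5(P − 47) = -629.5 + 4.5P.
429.5 - 3P = -629.5 + 4.5P gives buyer price Pb = 141.2; sellers receive Ps = 141.2 − 47 = 94.2.
New quantity: Q = 429.5 − 3(141.2) = 5.9.
DWL = ½ × 47 × (90.5 − 5.9) = 1988.1.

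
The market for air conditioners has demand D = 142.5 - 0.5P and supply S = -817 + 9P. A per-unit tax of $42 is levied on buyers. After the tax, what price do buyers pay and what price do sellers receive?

Buyers pay 2675/19, sellers receive 1877/19

Pre-tax equilibrium: P* = 101, Q* = 92.
Tax on buyers shifts demand to D = 142.5 − 0.5(P + 42) = 121.5 - 0.5P.
121.5 - 0.5P = -817 + 9P gives seller price Ps = 1877/19; buyers pay Pb = 1877/19 + 42 = 2675/19.
New quantity: Q = 142.5 − 0.5(2675/19) = 1370/19.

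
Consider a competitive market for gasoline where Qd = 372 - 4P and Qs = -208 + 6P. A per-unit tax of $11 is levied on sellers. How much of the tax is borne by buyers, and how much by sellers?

Pre-tax equilibrium: P* = 58, Q* = 140.
Tax on sellers shifts supply to Qs = -208 + 6(P − 11) = -274 + 6P.
372 - 4P = -274 + 6P gives buyer price Pb = 64.6; sellers receive Ps = 64.6 − 11 = 53.6.
New quantity: Q = 372 − 4(64.6) = 113.6.
Buyer burden = 64.6 − 58 = 6.6; seller burden = 58 − 53.6 = 4.4.

Buyers bear $6.6, sellers bear $4.4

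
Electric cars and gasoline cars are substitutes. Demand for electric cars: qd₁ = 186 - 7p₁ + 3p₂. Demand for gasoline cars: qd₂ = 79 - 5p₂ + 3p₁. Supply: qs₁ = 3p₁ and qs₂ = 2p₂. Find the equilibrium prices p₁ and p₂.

Market 1: 186 - 7p₁ + 3p₂ = 3p₁ → 10p₁ - 3p₂ = 186.
Market 2: 7p₂ - 3p₁ = 79.
Eliminating p₂: 7×(1) + 3×(2) gives 61p₁ = 1539, so p₁ = 1539/61.
Back-substitute into (2): p₂ = (79 + 3×1539/61) / 7 = 1348/61.

p₁ = 1539/61, p₂ = 1348/61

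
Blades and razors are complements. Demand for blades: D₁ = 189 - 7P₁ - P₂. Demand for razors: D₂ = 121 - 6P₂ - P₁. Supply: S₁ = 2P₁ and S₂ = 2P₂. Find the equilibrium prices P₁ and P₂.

P₁ = 1391/71, P₂ = 900/71

Market 1: 189 - 7P₁ - P₂ = 2P₁ → 9P₁ + P₂ = 189.
Market 2: 8P₂ + P₁ = 121.
Eliminating P₂: 8×(1) − 1×(2) gives 71P₁ = 1391, so P₁ = 1391/71.
Back-substitute into (2): P₂ = (121 − 1×1391/71) / 8 = 900/71.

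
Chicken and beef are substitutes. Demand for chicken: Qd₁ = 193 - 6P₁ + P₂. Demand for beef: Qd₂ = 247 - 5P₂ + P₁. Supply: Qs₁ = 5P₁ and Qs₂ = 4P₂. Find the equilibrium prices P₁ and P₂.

Market 1: 193 - 6P₁ + P₂ = 5P₁ → 11P₁ - P₂ = 193.
Market 2: 9P₂ - P₁ = 247.
Eliminating P₂: 9×(1) + 1×(2) gives 98P₁ = 1984, so P₁ = 992/49.
Back-substitute into (2): P₂ = (247 + 1×992/49) / 9 = 1455/49.

P₁ = 992/49, P₂ = 1455/49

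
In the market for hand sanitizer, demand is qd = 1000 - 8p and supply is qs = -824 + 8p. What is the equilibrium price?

p* = 114

Set qd = qs: 1000 - 8p = -824 + 8p.
1824 = 16p, so p* = 114.
q* = 1000 − 8(114) = 88.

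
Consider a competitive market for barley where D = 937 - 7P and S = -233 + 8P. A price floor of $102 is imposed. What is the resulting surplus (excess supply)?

Equilibrium price would be P* = 78, so the floor at 102 binds.
At P = 102: D = 223, S = 583.
Surplus = 583 − 223 = 360.

Surplus = 360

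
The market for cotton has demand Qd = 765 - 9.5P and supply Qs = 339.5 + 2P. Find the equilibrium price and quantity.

Set Qd = Qs: 765 - 9.5P = 339.5 + 2P.
425.5 = 11.5P, so P* = 37.
Q* = 765 − 9.5(37) = 413.5.

P* = 37, Q* = 413.5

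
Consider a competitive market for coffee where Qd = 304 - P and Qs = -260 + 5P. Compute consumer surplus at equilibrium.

Consumer surplus = 22050

Equilibrium: 304 - P = -260 + 5P gives P* = 94, Q* = 210.
Demand choke price (Qd = 0): P = 304.
CS = ½(304 − 94)(210) = 22050.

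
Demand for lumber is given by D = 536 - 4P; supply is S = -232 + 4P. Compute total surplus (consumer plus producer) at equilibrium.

Equilibrium: 536 - 4P = -232 + 4P gives P* = 96, Q* = 152.
Demand choke price: P = 134; supply starts at P = 58.
CS = ½(134 − 96)(152) = 2888; PS = ½(96 − 58)(152) = 2888.

Total surplus = 5776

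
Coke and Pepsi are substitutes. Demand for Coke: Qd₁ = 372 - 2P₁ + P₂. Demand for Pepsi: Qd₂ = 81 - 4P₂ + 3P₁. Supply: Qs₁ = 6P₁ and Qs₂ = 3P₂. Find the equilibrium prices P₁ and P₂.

P₁ = 2685/53, P₂ = 1764/53

Market 1: 372 - 2P₁ + P₂ = 6P₁ → 8P₁ - P₂ = 372.
Market 2: 7P₂ - 3P₁ = 81.
Eliminating P₂: 7×(1) + 1×(2) gives 53P₁ = 2685, so P₁ = 2685/53.
Back-substitute into (2): P₂ = (81 + 3×2685/53) / 7 = 1764/53.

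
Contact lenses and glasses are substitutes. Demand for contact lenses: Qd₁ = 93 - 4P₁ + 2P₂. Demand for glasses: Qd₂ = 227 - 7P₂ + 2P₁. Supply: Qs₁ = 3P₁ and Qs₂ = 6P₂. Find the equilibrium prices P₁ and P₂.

P₁ = 1663/87, P₂ = 1775/87

Market 1: 93 - 4P₁ + 2P₂ = 3P₁ → 7P₁ - 2P₂ = 93.
Market 2: 13P₂ - 2P₁ = 227.
Eliminating P₂: 13×(1) + 2×(2) gives 87P₁ = 1663, so P₁ = 1663/87.
Back-substitute into (2): P₂ = (227 + 2×1663/87) / 13 = 1775/87.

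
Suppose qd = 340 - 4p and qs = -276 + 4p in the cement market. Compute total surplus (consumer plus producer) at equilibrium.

Total surplus = 256

Equilibrium: 340 - 4p = -276 + 4p gives p* = 77, q* = 32.
Demand choke price: p = 85; supply starts at p = 69.
CS = ½(85 − 77)(32) = 128; PS = ½(77 − 69)(32) = 128.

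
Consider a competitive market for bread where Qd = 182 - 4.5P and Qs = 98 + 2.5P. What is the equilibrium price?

P* = 12

Set Qd = Qs: 182 - 4.5P = 98 + 2.5P.
84 = 7P, so P* = 12.
Q* = 182 − 4.5(12) = 128.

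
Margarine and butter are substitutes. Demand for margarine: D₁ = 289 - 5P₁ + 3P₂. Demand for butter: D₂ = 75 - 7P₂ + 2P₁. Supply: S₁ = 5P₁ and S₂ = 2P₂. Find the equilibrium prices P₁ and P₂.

P₁ = 471/14, P₂ = 332/21

Market 1: 289 - 5P₁ + 3P₂ = 5P₁ → 10P₁ - 3P₂ = 289.
Market 2: 9P₂ - 2P₁ = 75.
Eliminating P₂: 9×(1) + 3×(2) gives 84P₁ = 2826, so P₁ = 471/14.
Back-substitute into (2): P₂ = (75 + 2×471/14) / 9 = 332/21.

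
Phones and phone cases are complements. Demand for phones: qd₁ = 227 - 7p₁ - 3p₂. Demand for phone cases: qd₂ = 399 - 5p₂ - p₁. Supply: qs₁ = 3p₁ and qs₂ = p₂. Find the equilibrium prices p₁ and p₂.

p₁ = 55/19, p₂ = 3763/57

Market 1: 227 - 7p₁ - 3p₂ = 3p₁ → 10p₁ + 3p₂ = 227.
Market 2: 6p₂ + p₁ = 399.
Eliminating p₂: 6×(1) − 3×(2) gives 57p₁ = 165, so p₁ = 55/19.
Back-substitute into (2): p₂ = (399 − 1×55/19) / 6 = 3763/57.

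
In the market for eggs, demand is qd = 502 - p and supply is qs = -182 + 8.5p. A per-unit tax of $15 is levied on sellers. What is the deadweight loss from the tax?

Deadweight loss = 3825/38

Pre-tax equilibrium: p* = 72, q* = 430.
Tax on sellers shifts supply to qs = -182 + 8.5(p − 15) = -309.5 + 8.5p.
502 - p = -309.5 + 8.5p gives buyer price pb = 1623/19; sellers receive ps = 1623/19 − 15 = 1338/19.
New quantity: q = 502 − 1(1623/19) = 7915/19.
DWL = ½ × 15 × (430 − 7915/19) = 3825/38.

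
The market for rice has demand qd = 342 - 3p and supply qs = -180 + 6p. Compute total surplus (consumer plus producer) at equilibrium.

Equilibrium: 342 - 3p = -180 + 6p gives p* = 58, q* = 168.
Demand choke price: p = 114; supply starts at p = 30.
CS = ½(114 − 58)(168) = 4704; PS = ½(58 − 30)(168) = 2352.

Total surplus = 7056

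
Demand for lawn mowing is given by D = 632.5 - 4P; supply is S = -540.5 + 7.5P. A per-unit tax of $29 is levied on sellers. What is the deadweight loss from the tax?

Deadweight loss = 25230/23

Pre-tax equilibrium: P* = 102, Q* = 224.5.
Tax on sellers shifts supply to S = -540.5 + 7.5(P − 29) = -758 + 7.5P.
632.5 - 4P = -758 + 7.5P gives buyer price Pb = 2781/23; sellers receive Ps = 2781/23 − 29 = 2114/23.
New quantity: Q = 632.5 − 4(2781/23) = 6847/46.
DWL = ½ × 29 × (224.5 − 6847/46) = 25230/23.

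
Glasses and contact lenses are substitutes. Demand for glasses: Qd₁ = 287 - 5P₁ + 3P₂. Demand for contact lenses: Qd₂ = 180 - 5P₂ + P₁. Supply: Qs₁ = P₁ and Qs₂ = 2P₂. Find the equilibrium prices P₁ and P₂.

Market 1: 287 - 5P₁ + 3P₂ = P₁ → 6P₁ - 3P₂ = 287.
Market 2: 7P₂ - P₁ = 180.
Eliminating P₂: 7×(1) + 3×(2) gives 39P₁ = 2549, so P₁ = 2549/39.
Back-substitute into (2): P₂ = (180 + 1×2549/39) / 7 = 1367/39.

P₁ = 2549/39, P₂ = 1367/39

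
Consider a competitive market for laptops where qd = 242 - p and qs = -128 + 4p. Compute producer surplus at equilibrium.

Producer surplus = 3528

Equilibrium: 242 - p = -128 + 4p gives p* = 74, q* = 168.
Supply starts at p = 32 (where qs = 0).
PS = ½(74 − 32)(168) = 3528.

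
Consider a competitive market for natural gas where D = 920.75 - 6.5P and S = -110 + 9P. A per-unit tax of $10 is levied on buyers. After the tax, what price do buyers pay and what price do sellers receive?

Buyers pay 4483/62, sellers receive 3863/62

Pre-tax equilibrium: P* = 66.5, Q* = 488.5.
Tax on buyers shifts demand to D = 920.75 − 6.5(P + 10) = 855.75 - 6.5P.
855.75 - 6.5P = -110 + 9P gives seller price Ps = 3863/62; buyers pay Pb = 3863/62 + 10 = 4483/62.
New quantity: Q = 920.75 − 6.5(4483/62) = 27947/62.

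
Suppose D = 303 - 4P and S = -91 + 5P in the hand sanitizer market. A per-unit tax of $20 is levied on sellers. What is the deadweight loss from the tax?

Deadweight loss = 4000/9

Pre-tax equilibrium: P* = 394/9, Q* = 1151/9.
Tax on sellers shifts supply to S = -91 + 5(P − 20) = -191 + 5P.
303 - 4P = -191 + 5P gives buyer price Pb = 494/9; sellers receive Ps = 494/9 − 20 = 314/9.
New quantity: Q = 303 − 4(494/9) = 751/9.
DWL = ½ × 20 × (1151/9 − 751/9) = 4000/9.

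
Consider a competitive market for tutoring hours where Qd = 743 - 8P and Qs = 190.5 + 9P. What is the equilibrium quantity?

Q* = 483

Set Qd = Qs: 743 - 8P = 190.5 + 9P.
552.5 = 17P, so P* = 32.5.
Q* = 743 − 8(32.5) = 483.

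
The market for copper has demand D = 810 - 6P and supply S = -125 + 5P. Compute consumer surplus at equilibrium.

Consumer surplus = 7500

Equilibrium: 810 - 6P = -125 + 5P gives P* = 85, Q* = 300.
Demand choke price (D = 0): P = 135.
CS = ½(135 − 85)(300) = 7500.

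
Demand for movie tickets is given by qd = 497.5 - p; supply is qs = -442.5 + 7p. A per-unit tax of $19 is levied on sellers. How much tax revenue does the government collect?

Tax revenue = 6904.125

Pre-tax equilibrium: p* = 117.5, q* = 380.
Tax on sellers shifts supply to qs = -442.5 + 7(p − 19) = -575.5 + 7p.
497.5 - p = -575.5 + 7p gives buyer price pb = 134.125; sellers receive ps = 134.125 − 19 = 115.125.
New quantity: q = 497.5 − 1(134.125) = 363.375.
Revenue = 19 × 363.375 = 6904.125.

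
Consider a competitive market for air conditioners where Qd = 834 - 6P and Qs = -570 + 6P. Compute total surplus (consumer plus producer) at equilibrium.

Equilibrium: 834 - 6P = -570 + 6P gives P* = 117, Q* = 132.
Demand choke price: P = 139; supply starts at P = 95.
CS = ½(139 − 117)(132) = 1452; PS = ½(117 − 95)(132) = 1452.

Total surplus = 2904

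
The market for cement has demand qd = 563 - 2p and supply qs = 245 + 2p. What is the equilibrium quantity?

q* = 404

Set qd = qs: 563 - 2p = 245 + 2p.
318 = 4p, so p* = 79.5.
q* = 563 − 2(79.5) = 404.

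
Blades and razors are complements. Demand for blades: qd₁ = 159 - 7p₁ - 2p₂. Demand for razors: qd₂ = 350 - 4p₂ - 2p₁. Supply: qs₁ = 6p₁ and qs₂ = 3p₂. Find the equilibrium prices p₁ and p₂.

p₁ = 413/87, p₂ = 4232/87

Market 1: 159 - 7p₁ - 2p₂ = 6p₁ → 13p₁ + 2p₂ = 159.
Market 2: 7p₂ + 2p₁ = 350.
Eliminating p₂: 7×(1) − 2×(2) gives 87p₁ = 413, so p₁ = 413/87.
Back-substitute into (2): p₂ = (350 − 2×413/87) / 7 = 4232/87.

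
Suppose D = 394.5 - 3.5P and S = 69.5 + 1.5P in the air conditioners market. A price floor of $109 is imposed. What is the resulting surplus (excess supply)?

Equilibrium price would be P* = 65, so the floor at 109 binds.
At P = 109: D = 13, S = 233.
Surplus = 233 − 13 = 220.

Surplus = 220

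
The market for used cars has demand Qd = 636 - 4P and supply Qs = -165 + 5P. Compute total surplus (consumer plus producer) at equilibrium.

Equilibrium: 636 - 4P = -165 + 5P gives P* = 89, Q* = 280.
Demand choke price: P = 159; supply starts at P = 33.
CS = ½(159 − 89)(280) = 9800; PS = ½(89 − 33)(280) = 7840.

Total surplus = 17640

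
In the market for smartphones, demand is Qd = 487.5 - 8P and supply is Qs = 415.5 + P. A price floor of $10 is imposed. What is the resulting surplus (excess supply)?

Equilibrium price would be P* = 8, so the floor at 10 binds.
At P = 10: Qd = 407.5, Qs = 425.5.
Surplus = 425.5 − 407.5 = 18.

Surplus = 18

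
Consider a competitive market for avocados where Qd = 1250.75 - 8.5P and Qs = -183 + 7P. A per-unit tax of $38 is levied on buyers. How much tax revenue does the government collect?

Pre-tax equilibrium: P* = 92.5, Q* = 464.5.
Tax on buyers shifts demand to Qd = 1250.75 − 8.5(P + 38) = 927.75 - 8.5P.
927.75 - 8.5P = -183 + 7P gives seller price Ps = 4443/62; buyers pay Pb = 4443/62 + 38 = 6799/62.
New quantity: Q = 1250.75 − 8.5(6799/62) = 19755/62.
Revenue = 38 × 19755/62 = 375345/31.

Tax revenue = 375345/31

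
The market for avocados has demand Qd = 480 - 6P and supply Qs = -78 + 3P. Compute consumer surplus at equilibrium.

Consumer surplus = 972

Equilibrium: 480 - 6P = -78 + 3P gives P* = 62, Q* = 108.
Demand choke price (Qd = 0): P = 80.
CS = ½(80 − 62)(108) = 972.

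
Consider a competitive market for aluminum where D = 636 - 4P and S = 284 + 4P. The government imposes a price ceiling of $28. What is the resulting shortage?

Equilibrium price would be P* = 44, so the ceiling at 28 binds.
At P = 28: D = 636 − 4(28) = 524, S = 284 + 4(28) = 396.
Shortage = 524 − 396 = 128.

Shortage = 128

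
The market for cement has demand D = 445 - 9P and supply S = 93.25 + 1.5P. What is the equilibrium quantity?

Set D = S: 445 - 9P = 93.25 + 1.5P.
351.75 = 10.5P, so P* = 33.5.
Q* = 445 − 9(33.5) = 143.5.

Q* = 143.5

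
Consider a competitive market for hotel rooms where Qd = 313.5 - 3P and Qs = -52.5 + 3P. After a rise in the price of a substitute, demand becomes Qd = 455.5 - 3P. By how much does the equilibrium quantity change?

Original equilibrium: P* = 61, Q* = 130.5.
New equilibrium: 455.5 - 3P = -52.5 + 3P, so 508 = 6P and P' = 254/3; Q' = 455.5 − 3(254/3) = 201.5.
Change in quantity: 201.5 − 130.5 = 71.

ΔQ = 71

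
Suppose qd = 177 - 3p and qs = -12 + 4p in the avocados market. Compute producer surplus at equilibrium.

Producer surplus = 1152

Equilibrium: 177 - 3p = -12 + 4p gives p* = 27, q* = 96.
Supply starts at p = 3 (where qs = 0).
PS = ½(27 − 3)(96) = 1152.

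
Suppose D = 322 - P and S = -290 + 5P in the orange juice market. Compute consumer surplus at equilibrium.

Equilibrium: 322 - P = -290 + 5P gives P* = 102, Q* = 220.
Demand choke price (D = 0): P = 322.
CS = ½(322 − 102)(220) = 24200.

Consumer surplus = 24200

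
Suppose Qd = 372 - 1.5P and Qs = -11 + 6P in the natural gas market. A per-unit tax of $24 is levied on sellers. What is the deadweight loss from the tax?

Deadweight loss = 345.6

Pre-tax equilibrium: P* = 766/15, Q* = 295.4.
Tax on sellers shifts supply to Qs = -11 + 6(P − 24) = -155 + 6P.
372 - 1.5P = -155 + 6P gives buyer price Pb = 1054/15; sellers receive Ps = 1054/15 − 24 = 694/15.
New quantity: Q = 372 − 1.5(1054/15) = 266.6.
DWL = ½ × 24 × (295.4 − 266.6) = 345.6.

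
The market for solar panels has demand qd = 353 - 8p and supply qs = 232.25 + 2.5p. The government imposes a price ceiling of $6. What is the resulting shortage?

Shortage = 57.75

Equilibrium price would be p* = 11.5, so the ceiling at 6 binds.
At p = 6: qd = 353 − 8(6) = 305, qs = 232.25 + 2.5(6) = 247.25.
Shortage = 305 − 247.25 = 57.75.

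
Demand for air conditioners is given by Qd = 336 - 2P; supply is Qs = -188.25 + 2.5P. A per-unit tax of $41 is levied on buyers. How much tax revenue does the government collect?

Tax revenue = 21197/9

Pre-tax equilibrium: P* = 116.5, Q* = 103.
Tax on buyers shifts demand to Qd = 336 − 2(P + 41) = 254 - 2P.
254 - 2P = -188.25 + 2.5P gives seller price Ps = 1769/18; buyers pay Pb = 1769/18 + 41 = 2507/18.
New quantity: Q = 336 − 2(2507/18) = 517/9.
Revenue = 41 × 517/9 = 21197/9.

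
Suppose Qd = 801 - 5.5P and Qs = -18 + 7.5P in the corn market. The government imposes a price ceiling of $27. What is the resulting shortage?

Equilibrium price would be P* = 63, so the ceiling at 27 binds.
At P = 27: Qd = 801 − 5.5(27) = 652.5, Qs = -18 + 7.5(27) = 184.5.
Shortage = 652.5 − 184.5 = 468.

Shortage = 468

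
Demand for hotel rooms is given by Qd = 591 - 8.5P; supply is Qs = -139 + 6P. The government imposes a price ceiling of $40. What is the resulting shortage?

Shortage = 150

Equilibrium price would be P* = 1460/29, so the ceiling at 40 binds.
At P = 40: Qd = 591 − 8.5(40) = 251, Qs = -139 + 6(40) = 101.
Shortage = 251 − 101 = 150.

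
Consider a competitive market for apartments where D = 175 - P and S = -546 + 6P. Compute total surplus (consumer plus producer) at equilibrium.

Total surplus = 3024

Equilibrium: 175 - P = -546 + 6P gives P* = 103, Q* = 72.
Demand choke price: P = 175; supply starts at P = 91.
CS = ½(175 − 103)(72) = 2592; PS = ½(103 − 91)(72) = 432.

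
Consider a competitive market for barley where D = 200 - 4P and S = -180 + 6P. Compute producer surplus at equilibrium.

Producer surplus = 192

Equilibrium: 200 - 4P = -180 + 6P gives P* = 38, Q* = 48.
Supply starts at P = 30 (where S = 0).
PS = ½(38 − 30)(48) = 192.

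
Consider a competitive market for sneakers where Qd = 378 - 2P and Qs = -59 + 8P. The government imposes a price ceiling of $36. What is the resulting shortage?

Shortage = 77

Equilibrium price would be P* = 43.7, so the ceiling at 36 binds.
At P = 36: Qd = 378 − 2(36) = 306, Qs = -59 + 8(36) = 229.
Shortage = 306 − 229 = 77.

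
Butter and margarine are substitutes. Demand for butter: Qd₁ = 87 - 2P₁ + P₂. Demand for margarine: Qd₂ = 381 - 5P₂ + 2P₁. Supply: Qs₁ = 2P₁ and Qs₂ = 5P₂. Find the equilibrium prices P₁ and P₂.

P₁ = 1251/38, P₂ = 849/19

Market 1: 87 - 2P₁ + P₂ = 2P₁ → 4P₁ - P₂ = 87.
Market 2: 10P₂ - 2P₁ = 381.
Eliminating P₂: 10×(1) + 1×(2) gives 38P₁ = 1251, so P₁ = 1251/38.
Back-substitute into (2): P₂ = (381 + 2×1251/38) / 10 = 849/19.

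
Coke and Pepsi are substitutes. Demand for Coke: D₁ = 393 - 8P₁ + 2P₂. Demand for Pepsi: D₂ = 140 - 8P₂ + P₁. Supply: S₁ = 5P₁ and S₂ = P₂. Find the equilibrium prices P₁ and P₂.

Market 1: 393 - 8P₁ + 2P₂ = 5P₁ → 13P₁ - 2P₂ = 393.
Market 2: 9P₂ - P₁ = 140.
Eliminating P₂: 9×(1) + 2×(2) gives 115P₁ = 3817, so P₁ = 3817/115.
Back-substitute into (2): P₂ = (140 + 1×3817/115) / 9 = 2213/115.

P₁ = 3817/115, P₂ = 2213/115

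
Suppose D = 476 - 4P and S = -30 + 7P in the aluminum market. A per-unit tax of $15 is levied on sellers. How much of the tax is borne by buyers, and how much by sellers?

Buyers bear 105/11, sellers bear 60/11

Pre-tax equilibrium: P* = 46, Q* = 292.
Tax on sellers shifts supply to S = -30 + 7(P − 15) = -135 + 7P.
476 - 4P = -135 + 7P gives buyer price Pb = 611/11; sellers receive Ps = 611/11 − 15 = 446/11.
New quantity: Q = 476 − 4(611/11) = 2792/11.
Buyer burden = 611/11 − 46 = 105/11; seller burden = 46 − 446/11 = 60/11.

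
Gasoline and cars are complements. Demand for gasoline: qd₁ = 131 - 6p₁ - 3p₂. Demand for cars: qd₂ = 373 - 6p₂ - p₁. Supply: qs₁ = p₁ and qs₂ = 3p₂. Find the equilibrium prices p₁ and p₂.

p₁ = 1, p₂ = 124/3

Market 1: 131 - 6p₁ - 3p₂ = p₁ → 7p₁ + 3p₂ = 131.
Market 2: 9p₂ + p₁ = 373.
Eliminating p₂: 9×(1) − 3×(2) gives 60p₁ = 60, so p₁ = 1.
Back-substitute into (2): p₂ = (373 − 1×1) / 9 = 124/3.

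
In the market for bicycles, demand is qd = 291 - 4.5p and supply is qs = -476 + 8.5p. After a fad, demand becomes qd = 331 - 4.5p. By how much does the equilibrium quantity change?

Δq = 340/13

Original equilibrium: p* = 59, q* = 25.5.
New equilibrium: 331 - 4.5p = -476 + 8.5p, so 807 = 13p and p' = 807/13; q' = 331 − 4.5(807/13) = 1343/26.
Change in quantity: 1343/26 − 25.5 = 340/13.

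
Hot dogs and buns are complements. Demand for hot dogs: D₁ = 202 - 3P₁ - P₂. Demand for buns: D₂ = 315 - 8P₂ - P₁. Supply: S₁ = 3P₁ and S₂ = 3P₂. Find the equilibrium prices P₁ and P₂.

P₁ = 1907/65, P₂ = 1688/65

Market 1: 202 - 3P₁ - P₂ = 3P₁ → 6P₁ + P₂ = 202.
Market 2: 11P₂ + P₁ = 315.
Eliminating P₂: 11×(1) − 1×(2) gives 65P₁ = 1907, so P₁ = 1907/65.
Back-substitute into (2): P₂ = (315 − 1×1907/65) / 11 = 1688/65.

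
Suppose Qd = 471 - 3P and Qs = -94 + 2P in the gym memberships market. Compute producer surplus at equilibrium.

Equilibrium: 471 - 3P = -94 + 2P gives P* = 113, Q* = 132.
Supply starts at P = 47 (where Qs = 0).
PS = ½(113 − 47)(132) = 4356.

Producer surplus = 4356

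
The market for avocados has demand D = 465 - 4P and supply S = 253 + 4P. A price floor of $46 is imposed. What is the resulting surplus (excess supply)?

Equilibrium price would be P* = 26.5, so the floor at 46 binds.
At P = 46: D = 281, S = 437.
Surplus = 437 − 281 = 156.

Surplus = 156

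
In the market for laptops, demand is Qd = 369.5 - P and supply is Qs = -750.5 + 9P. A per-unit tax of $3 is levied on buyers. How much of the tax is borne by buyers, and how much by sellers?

Buyers bear $2.7, sellers bear $0.3

Pre-tax equilibrium: P* = 112, Q* = 257.5.
Tax on buyers shifts demand to Qd = 369.5 − 1(P + 3) = 366.5 - P.
366.5 - P = -750.5 + 9P gives seller price Ps = 111.7; buyers pay Pb = 111.7 + 3 = 114.7.
New quantity: Q = 369.5 − 1(114.7) = 254.8.
Buyer burden = 114.7 − 112 = 2.7; seller burden = 112 − 111.7 = 0.3.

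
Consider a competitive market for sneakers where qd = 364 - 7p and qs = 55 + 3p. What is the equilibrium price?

p* = 30.9

Set qd = qs: 364 - 7p = 55 + 3p.
309 = 10p, so p* = 30.9.
q* = 364 − 7(30.9) = 147.7.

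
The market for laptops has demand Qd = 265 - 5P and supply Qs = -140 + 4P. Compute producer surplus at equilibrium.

Equilibrium: 265 - 5P = -140 + 4P gives P* = 45, Q* = 40.
Supply starts at P = 35 (where Qs = 0).
PS = ½(45 − 35)(40) = 200.

Producer surplus = 200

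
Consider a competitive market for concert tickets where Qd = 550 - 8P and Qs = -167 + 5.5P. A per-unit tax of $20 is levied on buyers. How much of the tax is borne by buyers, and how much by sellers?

Buyers bear 220/27, sellers bear 320/27

Pre-tax equilibrium: P* = 478/9, Q* = 1126/9.
Tax on buyers shifts demand to Qd = 550 − 8(P + 20) = 390 - 8P.
390 - 8P = -167 + 5.5P gives seller price Ps = 1114/27; buyers pay Pb = 1114/27 + 20 = 1654/27.
New quantity: Q = 550 − 8(1654/27) = 1618/27.
Buyer burden = 1654/27 − 478/9 = 220/27; seller burden = 478/9 − 1114/27 = 320/27.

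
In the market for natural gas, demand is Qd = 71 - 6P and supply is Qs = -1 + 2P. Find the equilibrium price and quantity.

Set Qd = Qs: 71 - 6P = -1 + 2P.
72 = 8P, so P* = 9.
Q* = 71 − 6(9) = 17.

P* = 9, Q* = 17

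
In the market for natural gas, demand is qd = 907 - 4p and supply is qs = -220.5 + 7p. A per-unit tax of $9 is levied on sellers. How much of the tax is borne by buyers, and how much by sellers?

Buyers bear 63/11, sellers bear 36/11

Pre-tax equilibrium: p* = 102.5, q* = 497.
Tax on sellers shifts supply to qs = -220.5 + 7(p − 9) = -283.5 + 7p.
907 - 4p = -283.5 + 7p gives buyer price pb = 2381/22; sellers receive ps = 2381/22 − 9 = 2183/22.
New quantity: q = 907 − 4(2381/22) = 5215/11.
Buyer burden = 2381/22 − 102.5 = 63/11; seller burden = 102.5 − 2183/22 = 36/11.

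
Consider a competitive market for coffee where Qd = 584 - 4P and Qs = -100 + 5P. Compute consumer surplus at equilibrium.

Consumer surplus = 9800

Equilibrium: 584 - 4P = -100 + 5P gives P* = 76, Q* = 280.
Demand choke price (Qd = 0): P = 146.
CS = ½(146 − 76)(280) = 9800.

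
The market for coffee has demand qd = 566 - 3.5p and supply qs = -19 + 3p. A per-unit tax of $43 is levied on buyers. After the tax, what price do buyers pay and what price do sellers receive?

Buyers pay 1428/13, sellers receive 869/13

Pre-tax equilibrium: p* = 90, q* = 251.
Tax on buyers shifts demand to qd = 566 − 3.5(p + 43) = 415.5 - 3.5p.
415.5 - 3.5p = -19 + 3p gives seller price ps = 869/13; buyers pay pb = 869/13 + 43 = 1428/13.
New quantity: q = 566 − 3.5(1428/13) = 2360/13.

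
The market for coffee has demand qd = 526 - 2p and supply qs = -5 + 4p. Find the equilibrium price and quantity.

p* = 88.5, q* = 349

Set qd = qs: 526 - 2p = -5 + 4p.
531 = 6p, so p* = 88.5.
q* = 526 − 2(88.5) = 349.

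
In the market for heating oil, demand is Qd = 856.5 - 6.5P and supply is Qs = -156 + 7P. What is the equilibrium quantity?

Q* = 369

Set Qd = Qs: 856.5 - 6.5P = -156 + 7P.
1012.5 = 13.5P, so P* = 75.
Q* = 856.5 − 6.5(75) = 369.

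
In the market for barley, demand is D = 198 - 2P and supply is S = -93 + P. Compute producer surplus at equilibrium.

Equilibrium: 198 - 2P = -93 + P gives P* = 97, Q* = 4.
Supply starts at P = 93 (where S = 0).
PS = ½(97 − 93)(4) = 8.

Producer surplus = 8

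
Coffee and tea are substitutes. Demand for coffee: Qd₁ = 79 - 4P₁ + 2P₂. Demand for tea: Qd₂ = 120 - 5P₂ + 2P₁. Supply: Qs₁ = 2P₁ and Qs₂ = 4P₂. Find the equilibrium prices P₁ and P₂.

Market 1: 79 - 4P₁ + 2P₂ = 2P₁ → 6P₁ - 2P₂ = 79.
Market 2: 9P₂ - 2P₁ = 120.
Eliminating P₂: 9×(1) + 2×(2) gives 50P₁ = 951, so P₁ = 19.02.
Back-substitute into (2): P₂ = (120 + 2×19.02) / 9 = 17.56.

P₁ = 19.02, P₂ = 17.56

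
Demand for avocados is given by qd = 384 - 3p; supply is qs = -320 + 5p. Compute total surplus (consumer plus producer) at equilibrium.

Total surplus = 3840

Equilibrium: 384 - 3p = -320 + 5p gives p* = 88, q* = 120.
Demand choke price: p = 128; supply starts at p = 64.
CS = ½(128 − 88)(120) = 2400; PS = ½(88 − 64)(120) = 1440.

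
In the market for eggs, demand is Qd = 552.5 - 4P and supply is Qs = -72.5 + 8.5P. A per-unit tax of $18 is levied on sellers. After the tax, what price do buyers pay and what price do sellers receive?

Buyers pay $62.24, sellers receive $44.24

Pre-tax equilibrium: P* = 50, Q* = 352.5.
Tax on sellers shifts supply to Qs = -72.5 + 8.5(P − 18) = -225.5 + 8.5P.
552.5 - 4P = -225.5 + 8.5P gives buyer price Pb = 62.24; sellers receive Ps = 62.24 − 18 = 44.24.
New quantity: Q = 552.5 − 4(62.24) = 303.54.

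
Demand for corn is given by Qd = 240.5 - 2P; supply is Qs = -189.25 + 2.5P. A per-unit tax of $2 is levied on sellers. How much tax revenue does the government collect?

Pre-tax equilibrium: P* = 95.5, Q* = 49.5.
Tax on sellers shifts supply to Qs = -189.25 + 2.5(P − 2) = -194.25 + 2.5P.
240.5 - 2P = -194.25 + 2.5P gives buyer price Pb = 1739/18; sellers receive Ps = 1739/18 − 2 = 1703/18.
New quantity: Q = 240.5 − 2(1739/18) = 851/18.
Revenue = 2 × 851/18 = 851/9.

Tax revenue = 851/9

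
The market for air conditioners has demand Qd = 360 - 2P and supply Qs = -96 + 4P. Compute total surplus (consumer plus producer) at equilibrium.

Equilibrium: 360 - 2P = -96 + 4P gives P* = 76, Q* = 208.
Demand choke price: P = 180; supply starts at P = 24.
CS = ½(180 − 76)(208) = 10816; PS = ½(76 − 24)(208) = 5408.

Total surplus = 16224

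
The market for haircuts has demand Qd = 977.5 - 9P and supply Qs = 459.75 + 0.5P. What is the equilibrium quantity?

Set Qd = Qs: 977.5 - 9P = 459.75 + 0.5P.
517.75 = 9.5P, so P* = 54.5.
Q* = 977.5 − 9(54.5) = 487.

Q* = 487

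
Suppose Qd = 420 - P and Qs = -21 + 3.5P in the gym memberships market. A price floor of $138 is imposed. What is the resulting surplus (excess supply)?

Equilibrium price would be P* = 98, so the floor at 138 binds.
At P = 138: Qd = 282, Qs = 462.
Surplus = 462 − 282 = 180.

Surplus = 180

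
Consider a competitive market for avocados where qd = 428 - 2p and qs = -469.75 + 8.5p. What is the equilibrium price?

Set qd = qs: 428 - 2p = -469.75 + 8.5p.
897.75 = 10.5p, so p* = 85.5.
q* = 428 − 2(85.5) = 257.

p* = 85.5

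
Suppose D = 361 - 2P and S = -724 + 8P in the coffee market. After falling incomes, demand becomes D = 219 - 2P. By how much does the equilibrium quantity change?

ΔQ = -113.6

Original equilibrium: P* = 108.5, Q* = 144.
New equilibrium: 219 - 2P = -724 + 8P, so 943 = 10P and P' = 94.3; Q' = 219 − 2(94.3) = 30.4.
Change in quantity: 30.4 − 144 = -113.6.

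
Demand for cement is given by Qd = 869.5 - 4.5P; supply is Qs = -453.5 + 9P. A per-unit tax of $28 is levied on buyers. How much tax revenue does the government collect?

Tax revenue = 9646

Pre-tax equilibrium: P* = 98, Q* = 428.5.
Tax on buyers shifts demand to Qd = 869.5 − 4.5(P + 28) = 743.5 - 4.5P.
743.5 - 4.5P = -453.5 + 9P gives seller price Ps = 266/3; buyers pay Pb = 266/3 + 28 = 350/3.
New quantity: Q = 869.5 − 4.5(350/3) = 344.5.
Revenue = 28 × 344.5 = 9646.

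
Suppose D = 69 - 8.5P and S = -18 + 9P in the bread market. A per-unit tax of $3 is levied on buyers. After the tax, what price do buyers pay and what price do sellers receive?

Pre-tax equilibrium: P* = 174/35, Q* = 936/35.
Tax on buyers shifts demand to D = 69 − 8.5(P + 3) = 43.5 - 8.5P.
43.5 - 8.5P = -18 + 9P gives seller price Ps = 123/35; buyers pay Pb = 123/35 + 3 = 228/35.
New quantity: Q = 69 − 8.5(228/35) = 477/35.

Buyers pay 228/35, sellers receive 123/35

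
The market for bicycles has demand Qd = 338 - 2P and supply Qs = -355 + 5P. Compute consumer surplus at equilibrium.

Equilibrium: 338 - 2P = -355 + 5P gives P* = 99, Q* = 140.
Demand choke price (Qd = 0): P = 169.
CS = ½(169 − 99)(140) = 4900.

Consumer surplus = 4900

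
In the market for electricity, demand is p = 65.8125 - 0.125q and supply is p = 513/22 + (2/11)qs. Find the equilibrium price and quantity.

p* = 48.5, q* = 138.5

Set the two price expressions equal: 65.8125 - 0.125q = 513/22 + (2/11)q.
7479/176 = (27/88)q, so q* = 138.5.
p* = 65.8125 − (0.125)(138.5) = 48.5.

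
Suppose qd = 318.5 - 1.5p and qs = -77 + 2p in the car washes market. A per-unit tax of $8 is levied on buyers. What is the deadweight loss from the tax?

Deadweight loss = 192/7

Pre-tax equilibrium: p* = 113, q* = 149.
Tax on buyers shifts demand to qd = 318.5 − 1.5(p + 8) = 306.5 - 1.5p.
306.5 - 1.5p = -77 + 2p gives seller price ps = 767/7; buyers pay pb = 767/7 + 8 = 823/7.
New quantity: q = 318.5 − 1.5(823/7) = 995/7.
DWL = ½ × 8 × (149 − 995/7) = 192/7.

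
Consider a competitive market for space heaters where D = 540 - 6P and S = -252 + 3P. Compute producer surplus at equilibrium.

Equilibrium: 540 - 6P = -252 + 3P gives P* = 88, Q* = 12.
Supply starts at P = 84 (where S = 0).
PS = ½(88 − 84)(12) = 24.

Producer surplus = 24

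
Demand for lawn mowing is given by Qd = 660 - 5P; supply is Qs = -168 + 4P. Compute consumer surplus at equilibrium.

Equilibrium: 660 - 5P = -168 + 4P gives P* = 92, Q* = 200.
Demand choke price (Qd = 0): P = 132.
CS = ½(132 − 92)(200) = 4000.

Consumer surplus = 4000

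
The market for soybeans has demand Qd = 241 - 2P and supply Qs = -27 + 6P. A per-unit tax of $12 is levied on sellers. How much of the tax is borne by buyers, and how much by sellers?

Pre-tax equilibrium: P* = 33.5, Q* = 174.
Tax on sellers shifts supply to Qs = -27 + 6(P − 12) = -99 + 6P.
241 - 2P = -99 + 6P gives buyer price Pb = 42.5; sellers receive Ps = 42.5 − 12 = 30.5.
New quantity: Q = 241 − 2(42.5) = 156.
Buyer burden = 42.5 − 33.5 = 9; seller burden = 33.5 − 30.5 = 3.

Buyers bear $9, sellers bear $3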